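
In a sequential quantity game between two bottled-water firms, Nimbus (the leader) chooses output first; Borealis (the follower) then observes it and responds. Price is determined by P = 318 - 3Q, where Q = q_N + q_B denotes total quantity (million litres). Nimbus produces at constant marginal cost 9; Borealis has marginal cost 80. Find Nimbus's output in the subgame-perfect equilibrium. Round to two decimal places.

63.33

The follower Borealis best-responds to any q_N: π_B = (318 - 3Q)q_B - 80q_B.
Setting the follower's marginal profit to zero, 238 - 3q_N - 6q_B = 0, i.e. q_B = (238 - 3q_N)/6.
The leader anticipates this reaction. Substituting into P = 318 - 3Q gives P = 199 - (3/2)q_N, so π_N = (199 - (3/2)q_N)q_N - 9q_N.
Leader FOC: 190 - 3q_N = 0, so q_N = 190/3.
Then q_B = (238 - 3·(190/3))/6 = 8.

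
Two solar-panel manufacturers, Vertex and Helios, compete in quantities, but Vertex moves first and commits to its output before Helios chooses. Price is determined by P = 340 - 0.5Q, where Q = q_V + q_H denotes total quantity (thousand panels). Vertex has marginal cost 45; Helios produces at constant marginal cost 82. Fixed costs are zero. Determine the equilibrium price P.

The follower Helios best-responds to any q_V: π_H = (340 - 0.5Q)q_H - 82q_H.
∂π_H/∂q_H = 258 - (1/2)q_V - q_H = 0 gives the reaction function q_H = (258 - (1/2)q_V).
Vertex substitutes q_H(q_V) into its own profit: π_V = q_V(340 - (1/2)q_V - (258 - (1/2)q_V)/2) - 45q_V = (211 - (1/4)q_V)q_V - 45q_V.
Maximising: ∂π_V/∂q_V = 166 - (1/2)q_V = 0, giving q_V = 332.
Then q_H = (258 - (1/2)·332) = 92.
Total output Q = 424, so price P = 340 - (1/2)·424 = 128.

128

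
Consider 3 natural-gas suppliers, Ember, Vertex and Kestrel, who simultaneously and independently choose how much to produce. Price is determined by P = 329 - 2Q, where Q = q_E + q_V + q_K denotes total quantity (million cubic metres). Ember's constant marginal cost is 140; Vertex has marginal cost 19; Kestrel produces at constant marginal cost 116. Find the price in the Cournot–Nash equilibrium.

151

Ember's profit: π_E = (329 - 2Q)q_E - (140q_E). Setting ∂π_E/∂q_E = 0: 189 - 4q_E - 2(q_V + q_K) = 0.
Vertex's profit: π_V = (329 - 2Q)q_V - (19q_V). Setting ∂π_V/∂q_V = 0: 310 - 4q_V - 2(q_E + q_K) = 0.
Kestrel's first-order condition: 213 - 4q_K - 2(q_E + q_V) = 0.
Adding the 3 conditions: 712 − 4Q − 4Q = 0, i.e. Q = 89.
Back-substituting: q_E = (189 − 178)/2 = 11/2, q_V = (310 − 178)/2 = 66, q_K = (213 − 178)/2 = 35/2.
Total output Q = 89, so price P = 329 - 2·89 = 151.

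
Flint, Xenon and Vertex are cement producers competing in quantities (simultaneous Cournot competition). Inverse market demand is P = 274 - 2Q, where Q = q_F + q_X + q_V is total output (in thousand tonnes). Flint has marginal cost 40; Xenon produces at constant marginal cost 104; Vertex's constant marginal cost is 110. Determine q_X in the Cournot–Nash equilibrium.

14

Flint's profit: π_F = (274 - 2Q)q_F - (40q_F). Setting ∂π_F/∂q_F = 0: 234 - 4q_F - 2(q_X + q_V) = 0.
Xenon's first-order condition: 170 - 4q_X - 2(q_F + q_V) = 0.
Vertex's profit: π_V = (274 - 2Q)q_V - (110q_V). Setting ∂π_V/∂q_V = 0: 164 - 4q_V - 2(q_F + q_X) = 0.
Summing all 3 equations gives 568 − 8Q = 0, hence Q = 71.
Back-substituting: q_F = (234 − 142)/2 = 46, q_X = (170 − 142)/2 = 14, q_V = (164 − 142)/2 = 11.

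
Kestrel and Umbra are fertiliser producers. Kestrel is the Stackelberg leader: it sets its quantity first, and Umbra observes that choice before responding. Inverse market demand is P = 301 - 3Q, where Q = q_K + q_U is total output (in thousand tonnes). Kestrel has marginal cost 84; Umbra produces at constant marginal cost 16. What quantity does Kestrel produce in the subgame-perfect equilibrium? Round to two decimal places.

24.83

The follower Umbra best-responds to any q_K: π_U = (301 - 3Q)q_U - 16q_U.
∂π_U/∂q_U = 285 - 3q_K - 6q_U = 0 gives the reaction function q_U = (285 - 3q_K)/6.
Kestrel substitutes q_U(q_K) into its own profit: π_K = q_K(301 - 3q_K - (285 - 3q_K)/2) - 84q_K = (317/2 - (3/2)q_K)q_K - 84q_K.
Leader FOC: 149/2 - 3q_K = 0, so q_K = 149/6.
Then q_U = (285 - 3·(149/6))/6 = 421/12.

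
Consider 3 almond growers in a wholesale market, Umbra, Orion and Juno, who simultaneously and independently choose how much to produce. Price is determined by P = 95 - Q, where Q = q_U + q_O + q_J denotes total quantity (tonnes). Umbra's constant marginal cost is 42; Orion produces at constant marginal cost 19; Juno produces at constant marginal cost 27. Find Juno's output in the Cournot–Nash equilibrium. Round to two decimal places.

18.75

Umbra's profit: π_U = (95 - Q)q_U - (42q_U). Setting ∂π_U/∂q_U = 0: 53 - 2q_U - (q_O + q_J) = 0.
Orion's profit: π_O = (95 - Q)q_O - (19q_O). Setting ∂π_O/∂q_O = 0: 76 - 2q_O - (q_U + q_J) = 0.
Juno's first-order condition: 68 - 2q_J - (q_U + q_O) = 0.
Adding the 3 first-order conditions: 197 − 4Q = 0, so Q = 197/4.
Back-substituting: q_U = (53 − 197/4) = 15/4, q_O = (76 − 197/4) = 107/4, q_J = (68 − 197/4) = 75/4.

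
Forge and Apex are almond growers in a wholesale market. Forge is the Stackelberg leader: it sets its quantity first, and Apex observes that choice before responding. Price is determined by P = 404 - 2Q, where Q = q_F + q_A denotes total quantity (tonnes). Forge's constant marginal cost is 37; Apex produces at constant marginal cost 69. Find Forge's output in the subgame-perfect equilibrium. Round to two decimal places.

Solve by backward induction. Given q_F, the follower Apex maximises π_A = (404 - 2q_F - 2q_A)q_A - 69q_A.
Follower FOC: 335 - 2q_F - 4q_A = 0, so q_A(q_F) = (335 - 2q_F)/4.
The leader anticipates this reaction. Substituting into P = 404 - 2Q gives P = 473/2 - q_F, so π_F = (473/2 - q_F)q_F - 37q_F.
The leader's first-order condition 399/2 - 2q_F = 0 yields q_F = 399/4.
Then q_A = (335 - 2·(399/4))/4 = 271/8.

99.75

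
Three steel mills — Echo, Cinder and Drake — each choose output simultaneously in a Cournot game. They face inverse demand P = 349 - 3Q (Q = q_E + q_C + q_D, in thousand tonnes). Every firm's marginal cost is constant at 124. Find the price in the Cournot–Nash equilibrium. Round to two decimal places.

180.25

A representative firm's profit is π_i = q_i(349 - 3Q) - 124q_i.
Setting ∂π_i/∂q_i = 0 with rivals' quantities fixed: 225 - 6q_i - 3·Σ_{j≠i} q_j = 0.
By symmetry each firm produces the same amount; substituting Σ_{j≠i} q_j = 2q_i yields q_i = 225/12 = 75/4.
Total output Q = 225/4, so price P = 349 - 3·(225/4) = 721/4.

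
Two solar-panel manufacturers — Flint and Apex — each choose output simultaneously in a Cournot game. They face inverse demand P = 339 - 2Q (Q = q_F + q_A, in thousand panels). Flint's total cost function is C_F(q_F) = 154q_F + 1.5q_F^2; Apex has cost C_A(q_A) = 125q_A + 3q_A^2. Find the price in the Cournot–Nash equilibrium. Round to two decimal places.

261.73

Flint's profit: π_F = (339 - 2Q)q_F - (154q_F + (3/2)q_F²). Setting ∂π_F/∂q_F = 0: 185 - 7q_F - 2(q_A) = 0.
Apex's first-order condition: 214 - 10q_A - 2(q_F) = 0.
So q_F = (185 - 2q_A)/7 and q_A = (214 - 2q_F)/10.
Substituting one into the other gives q_F = 237/11 and q_A = 188/11.
Total output Q = 425/11, so price P = 339 - 2·(425/11) = 261.7273.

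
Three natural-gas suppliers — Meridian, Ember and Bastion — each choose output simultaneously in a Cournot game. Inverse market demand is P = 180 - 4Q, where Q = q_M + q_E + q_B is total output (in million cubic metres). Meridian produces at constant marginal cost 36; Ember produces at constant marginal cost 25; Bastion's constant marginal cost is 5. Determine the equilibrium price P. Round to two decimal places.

Meridian's profit: π_M = (180 - 4Q)q_M - (36q_M). Setting ∂π_M/∂q_M = 0: 144 - 8q_M - 4(q_E + q_B) = 0.
Ember's first-order condition: 155 - 8q_E - 4(q_M + q_B) = 0.
Bastion's profit: π_B = (180 - 4Q)q_B - (5q_B). Setting ∂π_B/∂q_B = 0: 175 - 8q_B - 4(q_M + q_E) = 0.
Summing all 3 equations gives 474 − 16Q = 0, hence Q = 237/8.
Back-substituting: q_M = (144 − 237/2)/4 = 51/8, q_E = (155 − 237/2)/4 = 73/8, q_B = (175 − 237/2)/4 = 113/8.
Total output Q = 237/8, so price P = 180 - 4·(237/8) = 123/2.

61.50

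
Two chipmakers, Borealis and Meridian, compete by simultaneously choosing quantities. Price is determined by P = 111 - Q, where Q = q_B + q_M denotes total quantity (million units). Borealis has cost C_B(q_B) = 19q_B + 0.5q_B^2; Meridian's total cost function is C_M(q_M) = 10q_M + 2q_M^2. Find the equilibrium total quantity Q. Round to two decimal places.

Borealis's profit: π_B = (111 - Q)q_B - (19q_B + (1/2)q_B²). Setting ∂π_B/∂q_B = 0: 92 - 3q_B - (q_M) = 0.
Meridian's profit: π_M = (111 - Q)q_M - (10q_M + 2q_M²). Setting ∂π_M/∂q_M = 0: 101 - 6q_M - (q_B) = 0.
Rearranging gives the reaction functions q_B = (92 - q_M)/3 and q_M = (101 - q_B)/6.
Solving the pair: q_B = 451/17, q_M = 211/17.
Total output Q = 451/17 + 211/17 = 662/17.

38.94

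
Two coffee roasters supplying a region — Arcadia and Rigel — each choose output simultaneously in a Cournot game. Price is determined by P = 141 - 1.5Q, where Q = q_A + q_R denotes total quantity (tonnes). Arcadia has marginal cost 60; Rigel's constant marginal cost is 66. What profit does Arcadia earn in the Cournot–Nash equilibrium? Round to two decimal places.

Arcadia's profit: π_A = (141 - 1.5Q)q_A - (60q_A). Setting ∂π_A/∂q_A = 0: 81 - 3q_A - (3/2)(q_R) = 0.
Rigel's profit: π_R = (141 - 1.5Q)q_R - (66q_R). Setting ∂π_R/∂q_R = 0: 75 - 3q_R - (3/2)(q_A) = 0.
Rearranging gives the reaction functions q_A = (81 - (3/2)q_R)/3 and q_R = (75 - (3/2)q_A)/3.
Solving the pair: q_A = 58/3, q_R = 46/3.
Price P = 141 - (3/2)·(104/3) = 89.
Arcadia's profit: (89 - 60)·(58/3) = 1682/3.

560.67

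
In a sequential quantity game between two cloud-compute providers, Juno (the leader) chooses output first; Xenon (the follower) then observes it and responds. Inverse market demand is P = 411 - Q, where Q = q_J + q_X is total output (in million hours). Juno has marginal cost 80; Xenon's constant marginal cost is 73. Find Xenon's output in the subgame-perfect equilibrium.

Solve by backward induction. Given q_J, the follower Xenon maximises π_X = (411 - q_J - q_X)q_X - 73q_X.
Follower FOC: 338 - q_J - 2q_X = 0, so q_X(q_J) = (338 - q_J)/2.
The leader anticipates this reaction. Substituting into P = 411 - Q gives P = 242 - (1/2)q_J, so π_J = (242 - (1/2)q_J)q_J - 80q_J.
The leader's first-order condition 162 - q_J = 0 yields q_J = 162.
Then q_X = (338 - 162)/2 = 88.

88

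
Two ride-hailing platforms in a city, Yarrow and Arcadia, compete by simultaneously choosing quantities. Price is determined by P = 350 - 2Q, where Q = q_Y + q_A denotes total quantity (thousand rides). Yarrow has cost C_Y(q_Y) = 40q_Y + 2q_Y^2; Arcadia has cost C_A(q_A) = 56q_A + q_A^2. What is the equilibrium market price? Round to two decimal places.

Yarrow's profit: π_Y = (350 - 2Q)q_Y - (40q_Y + 2q_Y²). Setting ∂π_Y/∂q_Y = 0: 310 - 8q_Y - 2(q_A) = 0.
Arcadia's profit: π_A = (350 - 2Q)q_A - (56q_A + q_A²). Setting ∂π_A/∂q_A = 0: 294 - 6q_A - 2(q_Y) = 0.
Rearranging gives the reaction functions q_Y = (310 - 2q_A)/8 and q_A = (294 - 2q_Y)/6.
Solving the pair: q_Y = 318/11, q_A = 433/11.
Total output Q = 751/11, so price P = 350 - 2·(751/11) = 213.4545.

213.45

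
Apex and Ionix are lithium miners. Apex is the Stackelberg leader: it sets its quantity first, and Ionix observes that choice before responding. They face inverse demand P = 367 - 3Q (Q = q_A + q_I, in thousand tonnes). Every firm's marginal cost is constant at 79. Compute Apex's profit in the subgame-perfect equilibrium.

3456

Solve by backward induction. Given q_A, the follower Ionix maximises π_I = (367 - 3q_A - 3q_I)q_I - 79q_I.
Follower FOC: 288 - 3q_A - 6q_I = 0, so q_I(q_A) = (288 - 3q_A)/6.
Apex substitutes q_I(q_A) into its own profit: π_A = q_A(367 - 3q_A - (288 - 3q_A)/2) - 79q_A = (223 - (3/2)q_A)q_A - 79q_A.
Maximising: ∂π_A/∂q_A = 144 - 3q_A = 0, giving q_A = 48.
Then q_I = (288 - 3·48)/6 = 24.
Price P = 367 - 3·72 = 151.
Apex's profit: (151 - 79)·48 = 3456.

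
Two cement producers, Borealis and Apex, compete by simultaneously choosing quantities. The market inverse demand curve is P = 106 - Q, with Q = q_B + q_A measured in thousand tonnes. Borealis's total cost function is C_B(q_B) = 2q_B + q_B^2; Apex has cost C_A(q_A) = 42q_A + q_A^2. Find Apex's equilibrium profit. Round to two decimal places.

Borealis's profit: π_B = (106 - Q)q_B - (2q_B + q_B²). Setting ∂π_B/∂q_B = 0: 104 - 4q_B - (q_A) = 0.
Apex's first-order condition: 64 - 4q_A - (q_B) = 0.
So q_B = (104 - q_A)/4 and q_A = (64 - q_B)/4.
Solving the pair: q_B = 352/15, q_A = 152/15.
Price P = 106 - 168/5 = 362/5.
Apex's profit: (362/5)·(152/15) - 42·(152/15) - (152/15)² = 205.3689.

205.37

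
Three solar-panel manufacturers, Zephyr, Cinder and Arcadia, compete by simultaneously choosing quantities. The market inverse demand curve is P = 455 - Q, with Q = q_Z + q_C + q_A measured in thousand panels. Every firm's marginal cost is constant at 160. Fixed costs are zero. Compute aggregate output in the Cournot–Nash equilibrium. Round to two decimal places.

221.25

Each firm earns π_i = (455 - Q)q_i - 160q_i.
Setting ∂π_i/∂q_i = 0 with rivals' quantities fixed: 295 - 2q_i - Σ_{j≠i} q_j = 0.
With identical firms every q_j equals q_i, so Σ_{j≠i} q_j = 2q_i and 295 = 4q_i, giving q_i = 295/4.
Total output Q = 295/4 + 295/4 + 295/4 = 885/4.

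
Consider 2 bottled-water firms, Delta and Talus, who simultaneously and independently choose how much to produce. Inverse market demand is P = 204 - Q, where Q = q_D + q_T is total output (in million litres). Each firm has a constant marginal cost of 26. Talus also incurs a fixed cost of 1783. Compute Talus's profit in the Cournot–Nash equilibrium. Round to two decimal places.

A representative firm's profit is π_i = q_i(204 - Q) - 26q_i.
Setting ∂π_i/∂q_i = 0 with rivals' quantities fixed: 178 - 2q_i - q_j = 0.
By symmetry each firm produces the same amount; substituting q_j = q_i yields q_i = 178/3.
Price P = 204 - 356/3 = 256/3.
Talus's profit: (256/3 - 26)·(178/3) - 1783 = 1737.4444.

1737.44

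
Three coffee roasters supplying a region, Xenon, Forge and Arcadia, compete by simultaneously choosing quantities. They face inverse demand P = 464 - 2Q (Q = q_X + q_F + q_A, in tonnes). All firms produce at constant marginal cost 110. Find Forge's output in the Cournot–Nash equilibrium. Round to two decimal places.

44.25

Each firm earns π_i = (464 - 2Q)q_i - 110q_i.
First-order condition (treating rivals' output as given): 354 - 4q_i - 2·Σ_{j≠i} q_j = 0.
With identical firms every q_j equals q_i, so Σ_{j≠i} q_j = 2q_i and 354 = 8q_i, giving q_i = 177/4.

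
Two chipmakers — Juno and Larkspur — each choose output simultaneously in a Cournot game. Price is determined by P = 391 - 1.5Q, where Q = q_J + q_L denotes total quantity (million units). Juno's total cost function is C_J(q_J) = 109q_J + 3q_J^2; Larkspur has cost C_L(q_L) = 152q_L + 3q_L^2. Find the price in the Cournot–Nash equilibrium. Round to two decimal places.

316.57

Juno's profit: π_J = (391 - 1.5Q)q_J - (109q_J + 3q_J²). Setting ∂π_J/∂q_J = 0: 282 - 9q_J - (3/2)(q_L) = 0.
Larkspur's profit: π_L = (391 - 1.5Q)q_L - (152q_L + 3q_L²). Setting ∂π_L/∂q_L = 0: 239 - 9q_L - (3/2)(q_J) = 0.
Rearranging gives the reaction functions q_J = (282 - (3/2)q_L)/9 and q_L = (239 - (3/2)q_J)/9.
Solving the pair: q_J = 27.6762, q_L = 768/35.
Total output Q = 1042/21, so price P = 391 - (3/2)·(1042/21) = 316.5714.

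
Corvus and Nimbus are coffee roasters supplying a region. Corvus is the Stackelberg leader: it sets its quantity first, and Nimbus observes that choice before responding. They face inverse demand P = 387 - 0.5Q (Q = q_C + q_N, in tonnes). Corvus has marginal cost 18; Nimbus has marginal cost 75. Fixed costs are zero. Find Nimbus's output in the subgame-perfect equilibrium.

99

Solve by backward induction. Given q_C, the follower Nimbus maximises π_N = (387 - (1/2)q_C - (1/2)q_N)q_N - 75q_N.
Setting the follower's marginal profit to zero, 312 - (1/2)q_C - q_N = 0, i.e. q_N = (312 - (1/2)q_C).
Corvus substitutes q_N(q_C) into its own profit: π_C = q_C(387 - (1/2)q_C - (312 - (1/2)q_C)/2) - 18q_C = (231 - (1/4)q_C)q_C - 18q_C.
Leader FOC: 213 - (1/2)q_C = 0, so q_C = 426.
Then q_N = (312 - (1/2)·426) = 99.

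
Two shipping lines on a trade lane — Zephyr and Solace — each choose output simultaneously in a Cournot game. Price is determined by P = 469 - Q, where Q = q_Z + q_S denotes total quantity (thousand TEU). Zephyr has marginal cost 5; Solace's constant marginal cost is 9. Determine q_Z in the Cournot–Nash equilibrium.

156

Zephyr's profit: π_Z = (469 - Q)q_Z - (5q_Z). Setting ∂π_Z/∂q_Z = 0: 464 - 2q_Z - (q_S) = 0.
Solace's first-order condition: 460 - 2q_S - (q_Z) = 0.
So q_Z = (464 - q_S)/2 and q_S = (460 - q_Z)/2.
Substituting one into the other gives q_Z = 156 and q_S = 152.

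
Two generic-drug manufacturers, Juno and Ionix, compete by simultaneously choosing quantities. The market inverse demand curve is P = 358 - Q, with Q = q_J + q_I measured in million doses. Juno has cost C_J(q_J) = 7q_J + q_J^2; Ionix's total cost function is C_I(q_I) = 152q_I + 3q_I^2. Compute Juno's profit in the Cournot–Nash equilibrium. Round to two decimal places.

14090.33

Juno's profit: π_J = (358 - Q)q_J - (7q_J + q_J²). Setting ∂π_J/∂q_J = 0: 351 - 4q_J - (q_I) = 0.
Ionix's profit: π_I = (358 - Q)q_I - (152q_I + 3q_I²). Setting ∂π_I/∂q_I = 0: 206 - 8q_I - (q_J) = 0.
Best responses: q_J = (351 - q_I)/4, q_I = (206 - q_J)/8.
Solving the pair: q_J = 83.9355, q_I = 473/31.
Price P = 358 - 99.1935 = 258.8065.
Juno's profit: 258.8065·83.9355 - 7·83.9355 - 83.9355² = 14090.3309.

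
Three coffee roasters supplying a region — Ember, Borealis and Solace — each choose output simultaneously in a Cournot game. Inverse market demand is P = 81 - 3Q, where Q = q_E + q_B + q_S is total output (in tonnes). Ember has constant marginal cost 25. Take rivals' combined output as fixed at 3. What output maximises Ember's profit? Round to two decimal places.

With rivals' combined output fixed at 3, Ember's profit is π_E = (81 - 3·3 - 3q_E)q_E - (25q_E) = (72 - 3q_E)q_E - (25q_E).
∂π_E/∂q_E = 47 - 6q_E = 0, so q_E = 47/6.

7.83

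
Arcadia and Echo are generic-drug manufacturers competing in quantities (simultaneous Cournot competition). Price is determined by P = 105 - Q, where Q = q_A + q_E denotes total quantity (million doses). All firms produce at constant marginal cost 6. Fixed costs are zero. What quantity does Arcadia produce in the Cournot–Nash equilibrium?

33

A representative firm's profit is π_i = q_i(105 - Q) - 6q_i.
First-order condition (treating rivals' output as given): 99 - 2q_i - q_j = 0.
With identical firms every q_j equals q_i, so q_j = q_i and 99 = 3q_i, giving q_i = 33.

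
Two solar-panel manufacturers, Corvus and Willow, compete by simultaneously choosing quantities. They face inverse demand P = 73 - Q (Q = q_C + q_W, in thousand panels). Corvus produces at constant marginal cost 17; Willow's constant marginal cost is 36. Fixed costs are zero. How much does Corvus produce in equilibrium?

Corvus's profit: π_C = (73 - Q)q_C - (17q_C). Setting ∂π_C/∂q_C = 0: 56 - 2q_C - (q_W) = 0.
Willow's first-order condition: 37 - 2q_W - (q_C) = 0.
Best responses: q_C = (56 - q_W)/2, q_W = (37 - q_C)/2.
Solving the pair: q_C = 25, q_W = 6.

25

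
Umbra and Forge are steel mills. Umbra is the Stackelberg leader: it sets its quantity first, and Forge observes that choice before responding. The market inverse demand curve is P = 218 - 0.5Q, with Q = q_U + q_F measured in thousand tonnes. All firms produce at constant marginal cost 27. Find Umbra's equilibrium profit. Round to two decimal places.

9120.25

The follower Forge best-responds to any q_U: π_F = (218 - 0.5Q)q_F - 27q_F.
Setting the follower's marginal profit to zero, 191 - (1/2)q_U - q_F = 0, i.e. q_F = (191 - (1/2)q_U).
Umbra substitutes q_F(q_U) into its own profit: π_U = q_U(218 - (1/2)q_U - (191 - (1/2)q_U)/2) - 27q_U = (245/2 - (1/4)q_U)q_U - 27q_U.
The leader's first-order condition 191/2 - (1/2)q_U = 0 yields q_U = 191.
Then q_F = (191 - (1/2)·191) = 191/2.
Price P = 218 - (1/2)·(573/2) = 299/4.
Umbra's profit: (299/4 - 27)·191 = 9120.2500.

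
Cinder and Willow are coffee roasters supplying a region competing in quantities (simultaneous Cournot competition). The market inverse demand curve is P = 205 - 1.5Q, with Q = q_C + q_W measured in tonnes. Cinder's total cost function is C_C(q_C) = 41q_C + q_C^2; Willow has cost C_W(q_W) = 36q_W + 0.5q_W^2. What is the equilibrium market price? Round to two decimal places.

120.37

Cinder's profit: π_C = (205 - 1.5Q)q_C - (41q_C + q_C²). Setting ∂π_C/∂q_C = 0: 164 - 5q_C - (3/2)(q_W) = 0.
Willow's profit: π_W = (205 - 1.5Q)q_W - (36q_W + (1/2)q_W²). Setting ∂π_W/∂q_W = 0: 169 - 4q_W - (3/2)(q_C) = 0.
Rearranging gives the reaction functions q_C = (164 - (3/2)q_W)/5 and q_W = (169 - (3/2)q_C)/4.
Substituting one into the other gives q_C = 1610/71 and q_W = 33.7465.
Total output Q = 56.4225, so price P = 205 - (3/2)·56.4225 = 120.3662.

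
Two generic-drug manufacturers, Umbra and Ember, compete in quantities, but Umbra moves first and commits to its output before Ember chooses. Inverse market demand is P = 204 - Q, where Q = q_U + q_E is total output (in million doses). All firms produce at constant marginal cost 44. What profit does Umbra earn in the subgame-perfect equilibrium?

Solve by backward induction. Given q_U, the follower Ember maximises π_E = (204 - q_U - q_E)q_E - 44q_E.
Setting the follower's marginal profit to zero, 160 - q_U - 2q_E = 0, i.e. q_E = (160 - q_U)/2.
Umbra substitutes q_E(q_U) into its own profit: π_U = q_U(204 - q_U - (160 - q_U)/2) - 44q_U = (124 - (1/2)q_U)q_U - 44q_U.
Maximising: ∂π_U/∂q_U = 80 - q_U = 0, giving q_U = 80.
Then q_E = (160 - 80)/2 = 40.
Price P = 204 - 120 = 84.
Umbra's profit: (84 - 44)·80 = 3200.

3200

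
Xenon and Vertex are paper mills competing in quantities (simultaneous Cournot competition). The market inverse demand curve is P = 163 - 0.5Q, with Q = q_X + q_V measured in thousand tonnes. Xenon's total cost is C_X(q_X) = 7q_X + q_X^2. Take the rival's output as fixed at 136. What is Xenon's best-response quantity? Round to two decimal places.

With the rival's output fixed at 136, Xenon's profit is π_X = (163 - (1/2)·136 - (1/2)q_X)q_X - (7q_X + q_X²) = (95 - (1/2)q_X)q_X - (7q_X + q_X²).
∂π_X/∂q_X = 88 - 3q_X = 0, so q_X = 88/3.

29.33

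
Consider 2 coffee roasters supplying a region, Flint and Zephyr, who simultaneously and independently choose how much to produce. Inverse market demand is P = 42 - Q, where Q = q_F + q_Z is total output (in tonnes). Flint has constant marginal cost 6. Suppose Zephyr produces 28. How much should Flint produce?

4

With the rival's output fixed at 28, Flint's profit is π_F = (42 - 28 - q_F)q_F - (6q_F) = (14 - q_F)q_F - (6q_F).
∂π_F/∂q_F = 8 - 2q_F = 0, so q_F = 4.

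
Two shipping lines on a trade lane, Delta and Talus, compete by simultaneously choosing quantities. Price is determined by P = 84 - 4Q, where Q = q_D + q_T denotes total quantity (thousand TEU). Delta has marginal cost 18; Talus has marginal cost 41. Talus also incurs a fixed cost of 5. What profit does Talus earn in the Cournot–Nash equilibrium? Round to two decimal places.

6.11

Delta's profit: π_D = (84 - 4Q)q_D - (18q_D). Setting ∂π_D/∂q_D = 0: 66 - 8q_D - 4(q_T) = 0.
Talus's first-order condition: 43 - 8q_T - 4(q_D) = 0.
So q_D = (66 - 4q_T)/8 and q_T = (43 - 4q_D)/8.
Solving the pair: q_D = 89/12, q_T = 5/3.
Price P = 84 - 4·(109/12) = 143/3.
Talus's profit: (143/3 - 41)·(5/3) - 5 = 55/9.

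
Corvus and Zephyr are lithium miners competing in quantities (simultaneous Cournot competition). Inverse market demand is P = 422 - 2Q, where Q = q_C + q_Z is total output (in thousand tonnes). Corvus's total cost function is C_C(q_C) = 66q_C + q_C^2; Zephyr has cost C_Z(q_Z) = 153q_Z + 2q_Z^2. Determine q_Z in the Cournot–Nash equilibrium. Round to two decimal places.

20.50

Corvus's profit: π_C = (422 - 2Q)q_C - (66q_C + q_C²). Setting ∂π_C/∂q_C = 0: 356 - 6q_C - 2(q_Z) = 0.
Zephyr's profit: π_Z = (422 - 2Q)q_Z - (153q_Z + 2q_Z²). Setting ∂π_Z/∂q_Z = 0: 269 - 8q_Z - 2(q_C) = 0.
Rearranging gives the reaction functions q_C = (356 - 2q_Z)/6 and q_Z = (269 - 2q_C)/8.
Substituting one into the other gives q_C = 105/2 and q_Z = 41/2.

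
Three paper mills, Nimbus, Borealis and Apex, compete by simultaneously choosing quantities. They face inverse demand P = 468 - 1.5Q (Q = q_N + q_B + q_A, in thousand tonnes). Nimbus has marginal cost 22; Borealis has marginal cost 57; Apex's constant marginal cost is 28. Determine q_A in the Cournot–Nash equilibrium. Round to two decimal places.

77.17

Nimbus's profit: π_N = (468 - 1.5Q)q_N - (22q_N). Setting ∂π_N/∂q_N = 0: 446 - 3q_N - (3/2)(q_B + q_A) = 0.
Borealis's first-order condition: 411 - 3q_B - (3/2)(q_N + q_A) = 0.
Apex's profit: π_A = (468 - 1.5Q)q_A - (28q_A). Setting ∂π_A/∂q_A = 0: 440 - 3q_A - (3/2)(q_N + q_B) = 0.
Adding the 3 conditions: 1297 − 3Q − 3Q = 0, i.e. Q = 1297/6.
Back-substituting: q_N = (446 − 1297/4)/(3/2) = 487/6, q_B = (411 − 1297/4)/(3/2) = 347/6, q_A = (440 − 1297/4)/(3/2) = 463/6.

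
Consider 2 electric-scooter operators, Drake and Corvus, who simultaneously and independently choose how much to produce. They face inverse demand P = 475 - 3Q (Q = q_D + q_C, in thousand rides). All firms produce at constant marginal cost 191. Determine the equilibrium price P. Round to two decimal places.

Each firm earns π_i = (475 - 3Q)q_i - 191q_i.
Setting ∂π_i/∂q_i = 0 with rivals' quantities fixed: 284 - 6q_i - 3q_j = 0.
By symmetry each firm produces the same amount; substituting q_j = q_i yields q_i = 284/9.
Total output Q = 568/9, so price P = 475 - 3·(568/9) = 857/3.

285.67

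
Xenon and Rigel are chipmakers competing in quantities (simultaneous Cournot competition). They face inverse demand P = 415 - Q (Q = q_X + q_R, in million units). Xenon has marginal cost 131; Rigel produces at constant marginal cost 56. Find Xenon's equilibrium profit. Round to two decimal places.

4853.44

Xenon's profit: π_X = (415 - Q)q_X - (131q_X). Setting ∂π_X/∂q_X = 0: 284 - 2q_X - (q_R) = 0.
Rigel's first-order condition: 359 - 2q_R - (q_X) = 0.
So q_X = (284 - q_R)/2 and q_R = (359 - q_X)/2.
Solving the pair: q_X = 209/3, q_R = 434/3.
Price P = 415 - 643/3 = 602/3.
Xenon's profit: (602/3 - 131)·(209/3) = 4853.4444.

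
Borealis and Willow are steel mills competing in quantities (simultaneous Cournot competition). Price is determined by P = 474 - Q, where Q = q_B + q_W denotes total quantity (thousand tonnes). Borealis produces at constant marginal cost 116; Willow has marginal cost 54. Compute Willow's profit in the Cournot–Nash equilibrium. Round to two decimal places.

Borealis's profit: π_B = (474 - Q)q_B - (116q_B). Setting ∂π_B/∂q_B = 0: 358 - 2q_B - (q_W) = 0.
Willow's profit: π_W = (474 - Q)q_W - (54q_W). Setting ∂π_W/∂q_W = 0: 420 - 2q_W - (q_B) = 0.
Best responses: q_B = (358 - q_W)/2, q_W = (420 - q_B)/2.
Solving the pair: q_B = 296/3, q_W = 482/3.
Price P = 474 - 778/3 = 644/3.
Willow's profit: (644/3 - 54)·(482/3) = 25813.7778.

25813.78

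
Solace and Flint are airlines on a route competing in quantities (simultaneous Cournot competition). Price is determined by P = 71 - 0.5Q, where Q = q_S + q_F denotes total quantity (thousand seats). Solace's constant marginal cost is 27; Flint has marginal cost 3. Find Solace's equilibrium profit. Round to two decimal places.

Solace's profit: π_S = (71 - 0.5Q)q_S - (27q_S). Setting ∂π_S/∂q_S = 0: 44 - q_S - (1/2)(q_F) = 0.
Flint's profit: π_F = (71 - 0.5Q)q_F - (3q_F). Setting ∂π_F/∂q_F = 0: 68 - q_F - (1/2)(q_S) = 0.
Rearranging gives the reaction functions q_S = (44 - (1/2)q_F) and q_F = (68 - (1/2)q_S).
Substituting one into the other gives q_S = 40/3 and q_F = 184/3.
Price P = 71 - (1/2)·(224/3) = 101/3.
Solace's profit: (101/3 - 27)·(40/3) = 800/9.

88.89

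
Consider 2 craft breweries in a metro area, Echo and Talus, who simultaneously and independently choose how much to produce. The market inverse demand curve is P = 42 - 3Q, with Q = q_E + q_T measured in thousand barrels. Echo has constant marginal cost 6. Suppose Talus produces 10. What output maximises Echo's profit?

With the rival's output fixed at 10, Echo's profit is π_E = (42 - 3·10 - 3q_E)q_E - (6q_E) = (12 - 3q_E)q_E - (6q_E).
∂π_E/∂q_E = 6 - 6q_E = 0, so q_E = 1.

1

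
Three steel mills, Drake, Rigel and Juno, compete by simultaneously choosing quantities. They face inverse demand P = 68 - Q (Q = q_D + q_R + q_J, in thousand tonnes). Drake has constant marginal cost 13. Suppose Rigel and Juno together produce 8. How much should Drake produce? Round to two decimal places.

With rivals' combined output fixed at 8, Drake's profit is π_D = (68 - 8 - q_D)q_D - (13q_D) = (60 - q_D)q_D - (13q_D).
∂π_D/∂q_D = 47 - 2q_D = 0, so q_D = 47/2.

23.50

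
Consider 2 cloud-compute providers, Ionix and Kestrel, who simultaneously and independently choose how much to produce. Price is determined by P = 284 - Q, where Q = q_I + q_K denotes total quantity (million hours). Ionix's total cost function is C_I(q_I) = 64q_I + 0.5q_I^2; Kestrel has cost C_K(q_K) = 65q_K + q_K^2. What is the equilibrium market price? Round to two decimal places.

184.18

Ionix's profit: π_I = (284 - Q)q_I - (64q_I + (1/2)q_I²). Setting ∂π_I/∂q_I = 0: 220 - 3q_I - (q_K) = 0.
Kestrel's profit: π_K = (284 - Q)q_K - (65q_K + q_K²). Setting ∂π_K/∂q_K = 0: 219 - 4q_K - (q_I) = 0.
Rearranging gives the reaction functions q_I = (220 - q_K)/3 and q_K = (219 - q_I)/4.
Substituting one into the other gives q_I = 661/11 and q_K = 437/11.
Total output Q = 1098/11, so price P = 284 - 1098/11 = 184.1818.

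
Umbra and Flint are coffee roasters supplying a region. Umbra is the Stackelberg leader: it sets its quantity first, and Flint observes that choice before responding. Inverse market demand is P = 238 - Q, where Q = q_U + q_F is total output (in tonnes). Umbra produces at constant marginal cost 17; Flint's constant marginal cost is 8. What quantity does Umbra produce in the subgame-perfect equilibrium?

Solve by backward induction. Given q_U, the follower Flint maximises π_F = (238 - q_U - q_F)q_F - 8q_F.
Follower FOC: 230 - q_U - 2q_F = 0, so q_F(q_U) = (230 - q_U)/2.
Umbra substitutes q_F(q_U) into its own profit: π_U = q_U(238 - q_U - (230 - q_U)/2) - 17q_U = (123 - (1/2)q_U)q_U - 17q_U.
Maximising: ∂π_U/∂q_U = 106 - q_U = 0, giving q_U = 106.
Then q_F = (230 - 106)/2 = 62.

106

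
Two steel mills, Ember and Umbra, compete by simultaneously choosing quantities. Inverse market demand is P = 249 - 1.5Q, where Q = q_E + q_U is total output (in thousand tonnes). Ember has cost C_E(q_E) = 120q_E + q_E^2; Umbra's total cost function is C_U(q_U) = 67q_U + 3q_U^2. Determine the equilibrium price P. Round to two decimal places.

Ember's profit: π_E = (249 - 1.5Q)q_E - (120q_E + q_E²). Setting ∂π_E/∂q_E = 0: 129 - 5q_E - (3/2)(q_U) = 0.
Umbra's profit: π_U = (249 - 1.5Q)q_U - (67q_U + 3q_U²). Setting ∂π_U/∂q_U = 0: 182 - 9q_U - (3/2)(q_E) = 0.
Best responses: q_E = (129 - (3/2)q_U)/5, q_U = (182 - (3/2)q_E)/9.
Substituting one into the other gives q_E = 1184/57 and q_U = 16.7602.
Total output Q = 37.5322, so price P = 249 - (3/2)·37.5322 = 192.7018.

192.70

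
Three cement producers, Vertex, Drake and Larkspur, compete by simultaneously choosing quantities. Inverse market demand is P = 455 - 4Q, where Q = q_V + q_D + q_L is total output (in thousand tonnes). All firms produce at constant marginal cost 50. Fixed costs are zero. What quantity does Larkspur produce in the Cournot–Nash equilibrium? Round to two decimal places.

25.31

A representative firm's profit is π_i = q_i(455 - 4Q) - 50q_i.
Setting ∂π_i/∂q_i = 0 with rivals' quantities fixed: 405 - 8q_i - 4·Σ_{j≠i} q_j = 0.
By symmetry each firm produces the same amount; substituting Σ_{j≠i} q_j = 2q_i yields q_i = 405/16.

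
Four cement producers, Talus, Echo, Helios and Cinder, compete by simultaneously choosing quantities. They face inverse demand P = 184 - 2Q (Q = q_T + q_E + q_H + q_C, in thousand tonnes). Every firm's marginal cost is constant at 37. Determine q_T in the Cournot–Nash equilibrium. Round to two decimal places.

14.70

Each firm earns π_i = (184 - 2Q)q_i - 37q_i.
Setting ∂π_i/∂q_i = 0 with rivals' quantities fixed: 147 - 4q_i - 2·Σ_{j≠i} q_j = 0.
With identical firms every q_j equals q_i, so Σ_{j≠i} q_j = 3q_i and 147 = 10q_i, giving q_i = 147/10.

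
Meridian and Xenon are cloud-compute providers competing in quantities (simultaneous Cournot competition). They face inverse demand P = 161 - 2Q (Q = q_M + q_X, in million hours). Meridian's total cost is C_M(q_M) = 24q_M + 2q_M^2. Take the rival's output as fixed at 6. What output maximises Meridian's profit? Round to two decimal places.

15.63

With the rival's output fixed at 6, Meridian's profit is π_M = (161 - 2·6 - 2q_M)q_M - (24q_M + 2q_M²) = (149 - 2q_M)q_M - (24q_M + 2q_M²).
∂π_M/∂q_M = 125 - 8q_M = 0, so q_M = 125/8.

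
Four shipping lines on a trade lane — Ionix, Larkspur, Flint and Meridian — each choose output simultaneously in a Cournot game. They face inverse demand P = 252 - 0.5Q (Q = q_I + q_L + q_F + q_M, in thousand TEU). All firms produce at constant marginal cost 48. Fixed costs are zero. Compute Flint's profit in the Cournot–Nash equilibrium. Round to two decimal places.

3329.28

A representative firm's profit is π_i = q_i(252 - 0.5Q) - 48q_i.
Setting ∂π_i/∂q_i = 0 with rivals' quantities fixed: 204 - q_i - (1/2)·Σ_{j≠i} q_j = 0.
With identical firms every q_j equals q_i, so Σ_{j≠i} q_j = 3q_i and 204 = (5/2)q_i, giving q_i = 408/5.
Price P = 252 - (1/2)·(1632/5) = 444/5.
Flint's profit: (444/5 - 48)·(408/5) = 3329.2800.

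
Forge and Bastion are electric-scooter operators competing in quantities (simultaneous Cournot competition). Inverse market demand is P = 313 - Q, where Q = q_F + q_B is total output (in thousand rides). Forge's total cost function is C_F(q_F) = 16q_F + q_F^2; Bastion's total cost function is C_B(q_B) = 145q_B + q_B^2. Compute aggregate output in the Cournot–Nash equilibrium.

Forge's profit: π_F = (313 - Q)q_F - (16q_F + q_F²). Setting ∂π_F/∂q_F = 0: 297 - 4q_F - (q_B) = 0.
Bastion's first-order condition: 168 - 4q_B - (q_F) = 0.
Rearranging gives the reaction functions q_F = (297 - q_B)/4 and q_B = (168 - q_F)/4.
Substituting one into the other gives q_F = 68 and q_B = 25.
Total output Q = 68 + 25 = 93.

93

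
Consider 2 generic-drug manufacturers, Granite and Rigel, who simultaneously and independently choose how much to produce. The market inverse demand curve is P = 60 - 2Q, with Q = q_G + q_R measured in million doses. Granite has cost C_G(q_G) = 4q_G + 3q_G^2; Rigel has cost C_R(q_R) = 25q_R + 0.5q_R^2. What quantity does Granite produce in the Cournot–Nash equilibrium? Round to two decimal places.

Granite's profit: π_G = (60 - 2Q)q_G - (4q_G + 3q_G²). Setting ∂π_G/∂q_G = 0: 56 - 10q_G - 2(q_R) = 0.
Rigel's profit: π_R = (60 - 2Q)q_R - (25q_R + (1/2)q_R²). Setting ∂π_R/∂q_R = 0: 35 - 5q_R - 2(q_G) = 0.
Best responses: q_G = (56 - 2q_R)/10, q_R = (35 - 2q_G)/5.
Solving the pair: q_G = 105/23, q_R = 119/23.

4.57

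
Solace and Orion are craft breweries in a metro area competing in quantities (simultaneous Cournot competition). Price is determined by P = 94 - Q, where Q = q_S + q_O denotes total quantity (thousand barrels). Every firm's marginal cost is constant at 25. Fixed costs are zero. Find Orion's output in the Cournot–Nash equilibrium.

A representative firm's profit is π_i = q_i(94 - Q) - 25q_i.
Setting ∂π_i/∂q_i = 0 with rivals' quantities fixed: 69 - 2q_i - q_j = 0.
With identical firms every q_j equals q_i, so q_j = q_i and 69 = 3q_i, giving q_i = 23.

23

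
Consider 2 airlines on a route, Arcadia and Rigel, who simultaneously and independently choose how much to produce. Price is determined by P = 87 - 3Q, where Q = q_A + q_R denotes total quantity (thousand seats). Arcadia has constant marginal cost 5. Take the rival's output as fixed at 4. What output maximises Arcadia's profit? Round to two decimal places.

With the rival's output fixed at 4, Arcadia's profit is π_A = (87 - 3·4 - 3q_A)q_A - (5q_A) = (75 - 3q_A)q_A - (5q_A).
∂π_A/∂q_A = 70 - 6q_A = 0, so q_A = 35/3.

11.67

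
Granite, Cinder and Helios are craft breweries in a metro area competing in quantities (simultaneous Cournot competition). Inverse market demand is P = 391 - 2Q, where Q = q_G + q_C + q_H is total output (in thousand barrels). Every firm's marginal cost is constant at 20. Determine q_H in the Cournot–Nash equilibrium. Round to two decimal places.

A representative firm's profit is π_i = q_i(391 - 2Q) - 20q_i.
Setting ∂π_i/∂q_i = 0 with rivals' quantities fixed: 371 - 4q_i - 2·Σ_{j≠i} q_j = 0.
By symmetry each firm produces the same amount; substituting Σ_{j≠i} q_j = 2q_i yields q_i = 371/8.

46.38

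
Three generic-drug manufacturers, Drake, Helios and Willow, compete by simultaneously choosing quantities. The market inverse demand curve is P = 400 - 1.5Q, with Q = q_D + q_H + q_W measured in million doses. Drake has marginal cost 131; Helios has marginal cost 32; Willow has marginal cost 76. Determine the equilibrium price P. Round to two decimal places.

Drake's profit: π_D = (400 - 1.5Q)q_D - (131q_D). Setting ∂π_D/∂q_D = 0: 269 - 3q_D - (3/2)(q_H + q_W) = 0.
Helios's first-order condition: 368 - 3q_H - (3/2)(q_D + q_W) = 0.
Willow's first-order condition: 324 - 3q_W - (3/2)(q_D + q_H) = 0.
Adding the 3 first-order conditions: 961 − 6Q = 0, so Q = 961/6.
Back-substituting: q_D = (269 − 961/4)/(3/2) = 115/6, q_H = (368 − 961/4)/(3/2) = 511/6, q_W = (324 − 961/4)/(3/2) = 335/6.
Total output Q = 961/6, so price P = 400 - (3/2)·(961/6) = 639/4.

159.75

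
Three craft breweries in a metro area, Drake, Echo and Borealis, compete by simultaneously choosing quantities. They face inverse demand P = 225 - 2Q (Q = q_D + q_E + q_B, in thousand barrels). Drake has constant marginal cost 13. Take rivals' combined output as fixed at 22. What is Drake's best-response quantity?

42

With rivals' combined output fixed at 22, Drake's profit is π_D = (225 - 2·22 - 2q_D)q_D - (13q_D) = (181 - 2q_D)q_D - (13q_D).
∂π_D/∂q_D = 168 - 4q_D = 0, so q_D = 42.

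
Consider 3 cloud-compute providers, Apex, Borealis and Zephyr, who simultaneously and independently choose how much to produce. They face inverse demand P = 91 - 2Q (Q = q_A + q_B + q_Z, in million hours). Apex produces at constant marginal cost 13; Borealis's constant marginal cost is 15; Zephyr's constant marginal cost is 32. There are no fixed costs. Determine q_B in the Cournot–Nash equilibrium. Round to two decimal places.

11.38

Apex's profit: π_A = (91 - 2Q)q_A - (13q_A). Setting ∂π_A/∂q_A = 0: 78 - 4q_A - 2(q_B + q_Z) = 0.
Borealis's first-order condition: 76 - 4q_B - 2(q_A + q_Z) = 0.
Zephyr's first-order condition: 59 - 4q_Z - 2(q_A + q_B) = 0.
Adding the 3 first-order conditions: 213 − 8Q = 0, so Q = 213/8.
Back-substituting: q_A = (78 − 213/4)/2 = 99/8, q_B = (76 − 213/4)/2 = 91/8, q_Z = (59 − 213/4)/2 = 23/8.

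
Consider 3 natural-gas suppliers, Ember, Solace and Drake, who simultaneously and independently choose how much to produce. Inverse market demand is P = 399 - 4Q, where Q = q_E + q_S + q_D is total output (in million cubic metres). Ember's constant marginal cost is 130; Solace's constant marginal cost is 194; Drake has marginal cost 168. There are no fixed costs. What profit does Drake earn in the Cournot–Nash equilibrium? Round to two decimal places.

749.39

Ember's profit: π_E = (399 - 4Q)q_E - (130q_E). Setting ∂π_E/∂q_E = 0: 269 - 8q_E - 4(q_S + q_D) = 0.
Solace's first-order condition: 205 - 8q_S - 4(q_E + q_D) = 0.
Drake's profit: π_D = (399 - 4Q)q_D - (168q_D). Setting ∂π_D/∂q_D = 0: 231 - 8q_D - 4(q_E + q_S) = 0.
Adding the 3 conditions: 705 − 8Q − 8Q = 0, i.e. Q = 705/16.
Back-substituting: q_E = (269 − 705/4)/4 = 371/16, q_S = (205 − 705/4)/4 = 115/16, q_D = (231 − 705/4)/4 = 219/16.
Price P = 399 - 4·(705/16) = 891/4.
Drake's profit: (891/4 - 168)·(219/16) = 749.3906.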